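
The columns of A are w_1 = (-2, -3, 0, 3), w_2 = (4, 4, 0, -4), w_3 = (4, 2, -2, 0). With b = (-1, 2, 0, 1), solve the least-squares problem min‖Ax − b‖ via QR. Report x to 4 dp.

x = (-3.0000, -2.2500, 0.5000)

w_1 = (-2, -3, 0, 3); ‖w_1‖ = 4.6904, so e_1 = (-0.4264, -0.6396, 0.0000, 0.6396).
e_1·w_2 = (-0.4264)·4 + (-0.6396)·4 + 0.0000·0 + 0.6396·(-4) = -6.8224.
u_2 = w_2 + 6.8224·e_1 = (1.0909, -0.3636, 0.0000, 0.3636).
‖u_2‖ = 1.2060, so e_2 = (0.9045, -0.3015, 0.0000, 0.3015).
e_1·w_3 = (-0.4264)·4 + (-0.6396)·2 + 0.0000·(-2) + 0.6396·0 = -2.9848; e_2·w_3 = 0.9045·4 + (-0.3015)·2 + 0.0000·(-2) + 0.3015·0 = 3.0151.
u_3 = w_3 + 2.9848·e_1 − 3.0151·e_2 = (0.0000, 1.0000, -2.0000, 1.0000).
‖u_3‖ = 2.4495, so e_3 = (0.0000, 0.4082, -0.8165, 0.4082).
Qᵀb = (-0.2132, -1.2060, 1.2247).
Back-substitute: x_3 = 1.2247/2.4495 = 0.5000.
x_2 = (-1.2060 − 3.0151·0.5000)/1.2060 = -2.2500.
x_1 = (-0.2132 + 6.8224·(-2.2500) + 2.9848·0.5000)/4.6904 = -3.0000.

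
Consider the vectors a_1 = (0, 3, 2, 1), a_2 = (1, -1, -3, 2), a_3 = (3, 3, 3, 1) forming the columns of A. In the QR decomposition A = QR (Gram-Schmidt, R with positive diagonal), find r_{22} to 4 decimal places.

q_1 = a_1/‖a_1‖ = (0, 3, 2, 1)/3.7417 = (0.0000, 0.8018, 0.5345, 0.2673).
r_{12} = q_1·a_2 = -1.8708.
u_2 = a_2 + 1.8708·q_1 = (1.0000, 0.5000, -2.0000, 2.5000).
r_{22} = ‖u_2‖ = 3.3912.

r_{22} = 3.3912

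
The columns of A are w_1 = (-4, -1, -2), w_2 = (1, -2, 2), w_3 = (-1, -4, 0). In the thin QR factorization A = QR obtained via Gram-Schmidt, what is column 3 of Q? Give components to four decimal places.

q_3 = (0.4851, -0.4851, -0.7276)

q_1 = w_1/‖w_1‖ = (-4, -1, -2)/4.5826 = (-0.8729, -0.2182, -0.4364).
r_{12} = q_1·w_2 = -1.3093.
u_2 = w_2 + 1.3093·q_1 = (-0.1429, -2.2857, 1.4286).
‖u_2‖ = 2.6992, so q_2 = (-0.0529, -0.8468, 0.5293).
r_{13} = q_1·w_3 = 1.7457; r_{23} = q_2·w_3 = 3.4402.
u_3 = w_3 − 1.7457·q_1 − 3.4402·q_2 = (0.7059, -0.7059, -1.0588).
‖u_3‖ = 1.4552, so q_3 = (0.4851, -0.4851, -0.7276).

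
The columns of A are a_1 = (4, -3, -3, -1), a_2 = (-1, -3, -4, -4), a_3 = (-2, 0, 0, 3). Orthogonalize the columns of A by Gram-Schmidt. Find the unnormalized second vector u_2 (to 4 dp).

u_2 = (-3.4000, -1.2000, -2.2000, -3.4000)

q_1 = a_1/‖a_1‖ = (4, -3, -3, -1)/5.9161 = (0.6761, -0.5071, -0.5071, -0.1690).
r_{12} = q_1·a_2 = 3.5496.
u_2 = a_2 − 3.5496·q_1 = (-3.4000, -1.2000, -2.2000, -3.4000).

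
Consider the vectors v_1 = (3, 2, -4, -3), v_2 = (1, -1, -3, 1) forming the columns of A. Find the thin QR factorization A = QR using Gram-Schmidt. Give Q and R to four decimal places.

q_1 = v_1/‖v_1‖ = (3, 2, -4, -3)/6.1644 = (0.4867, 0.3244, -0.6489, -0.4867).
r_{12} = q_1·v_2 = 1.6222.
u_2 = v_2 − 1.6222·q_1 = (0.2105, -1.5263, -1.9474, 1.7895).
‖u_2‖ = 3.0608, so q_2 = (0.0688, -0.4987, -0.6362, 0.5846).

Q = [[0.4867, 0.0688], [0.3244, -0.4987], [-0.6489, -0.6362], [-0.4867, 0.5846]], R = [[6.1644, 1.6222], [0.0000, 3.0608]]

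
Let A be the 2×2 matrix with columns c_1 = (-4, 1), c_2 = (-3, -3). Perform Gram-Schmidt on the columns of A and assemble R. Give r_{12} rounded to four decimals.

r_{12} = 2.1828

c_1 = (-4, 1); ‖c_1‖ = 4.1231, so e_1 = (-0.9701, 0.2425).
r_{12} = e_1·c_2 = 2.1828.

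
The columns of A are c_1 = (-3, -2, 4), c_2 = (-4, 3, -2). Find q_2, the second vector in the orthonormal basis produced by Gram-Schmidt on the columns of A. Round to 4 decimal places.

c_1 = (-3, -2, 4); ‖c_1‖ = 5.3852, so q_1 = (-0.5571, -0.3714, 0.7428).
q_1·c_2 = (-0.5571)·(-4) + (-0.3714)·3 + 0.7428·(-2) = -0.3714.
u_2 = c_2 + 0.3714·q_1 = (-4.2069, 2.8621, -1.7241).
‖u_2‖ = 5.3723, so q_2 = (-0.7831, 0.5327, -0.3209).

q_2 = (-0.7831, 0.5327, -0.3209)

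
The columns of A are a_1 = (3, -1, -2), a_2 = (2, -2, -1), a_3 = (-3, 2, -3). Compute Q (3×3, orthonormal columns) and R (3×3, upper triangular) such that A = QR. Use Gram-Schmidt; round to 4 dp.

a_1 = (3, -1, -2); ‖a_1‖ = 3.7417, so q_1 = (0.8018, -0.2673, -0.5345).
q_1·a_2 = 0.8018·2 + (-0.2673)·(-2) + (-0.5345)·(-1) = 2.6726.
u_2 = a_2 − 2.6726·q_1 = (-0.1429, -1.2857, 0.4286).
‖u_2‖ = 1.3628, so q_2 = (-0.1048, -0.9435, 0.3145).
q_1·a_3 = 0.8018·(-3) + (-0.2673)·2 + (-0.5345)·(-3) = -1.3363; q_2·a_3 = (-0.1048)·(-3) + (-0.9435)·2 + 0.3145·(-3) = -2.5159.
u_3 = a_3 + 1.3363·q_1 + 2.5159·q_2 = (-2.1923, -0.7308, -2.9231).
‖u_3‖ = 3.7262, so q_3 = (-0.5883, -0.1961, -0.7845).

Q = [[0.8018, -0.1048, -0.5883], [-0.2673, -0.9435, -0.1961], [-0.5345, 0.3145, -0.7845]], R = [[3.7417, 2.6726, -1.3363], [0.0000, 1.3628, -2.5159], [0.0000, 0.0000, 3.7262]]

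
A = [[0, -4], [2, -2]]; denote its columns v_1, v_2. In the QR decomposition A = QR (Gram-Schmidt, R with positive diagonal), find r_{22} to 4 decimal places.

e_1 = v_1/‖v_1‖ = (0, 2)/2.0000 = (0.0000, 1.0000).
r_{12} = e_1·v_2 = -2.0000.
u_2 = v_2 + 2.0000·e_1 = (-4.0000, 0.0000).
r_{22} = ‖u_2‖ = 4.0000.

r_{22} = 4.0000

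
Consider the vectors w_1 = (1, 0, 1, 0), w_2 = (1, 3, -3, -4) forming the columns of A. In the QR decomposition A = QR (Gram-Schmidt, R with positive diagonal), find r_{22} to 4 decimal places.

w_1 = (1, 0, 1, 0); ‖w_1‖ = 1.4142, so q_1 = (0.7071, 0.0000, 0.7071, 0.0000).
q_1·w_2 = 0.7071·1 + 0.0000·3 + 0.7071·(-3) + 0.0000·(-4) = -1.4142.
u_2 = w_2 + 1.4142·q_1 = (2.0000, 3.0000, -2.0000, -4.0000).
r_{22} = ‖u_2‖ = 5.7446.

r_{22} = 5.7446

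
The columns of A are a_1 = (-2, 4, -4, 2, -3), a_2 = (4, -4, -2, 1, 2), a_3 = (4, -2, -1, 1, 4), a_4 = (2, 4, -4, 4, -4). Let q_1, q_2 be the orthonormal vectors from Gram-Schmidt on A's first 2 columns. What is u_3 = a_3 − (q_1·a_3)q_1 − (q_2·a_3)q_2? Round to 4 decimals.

u_3 = (0.5792, 1.6718, 0.0827, 0.4587, 2.0385)

q_1 = a_1/‖a_1‖ = (-2, 4, -4, 2, -3)/7.0000 = (-0.2857, 0.5714, -0.5714, 0.2857, -0.4286).
r_{12} = q_1·a_2 = -2.8571.
u_2 = a_2 + 2.8571·q_1 = (3.1837, -2.3673, -3.6327, 1.8163, 0.7755).
‖u_2‖ = 5.7303, so q_2 = (0.5556, -0.4131, -0.6339, 0.3170, 0.1353).
r_{13} = q_1·a_3 = -3.1429; r_{23} = q_2·a_3 = 4.5408.
u_3 = a_3 + 3.1429·q_1 − 4.5408·q_2 = (0.5792, 1.6718, 0.0827, 0.4587, 2.0385).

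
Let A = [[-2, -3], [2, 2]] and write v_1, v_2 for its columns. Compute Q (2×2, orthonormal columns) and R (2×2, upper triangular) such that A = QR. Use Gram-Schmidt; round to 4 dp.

v_1 = (-2, 2); ‖v_1‖ = 2.8284, so q_1 = (-0.7071, 0.7071).
q_1·v_2 = (-0.7071)·(-3) + 0.7071·2 = 3.5355.
u_2 = v_2 − 3.5355·q_1 = (-0.5000, -0.5000).
‖u_2‖ = 0.7071, so q_2 = (-0.7071, -0.7071).

Q = [[-0.7071, -0.7071], [0.7071, -0.7071]], R = [[2.8284, 3.5355], [0.0000, 0.7071]]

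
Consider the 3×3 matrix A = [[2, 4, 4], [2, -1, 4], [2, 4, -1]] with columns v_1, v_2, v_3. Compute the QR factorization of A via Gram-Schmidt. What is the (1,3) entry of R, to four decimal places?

r_{13} = 4.0415

e_1 = v_1/‖v_1‖ = (2, 2, 2)/3.4641 = (0.5774, 0.5774, 0.5774).
r_{13} = e_1·v_3 = 4.0415.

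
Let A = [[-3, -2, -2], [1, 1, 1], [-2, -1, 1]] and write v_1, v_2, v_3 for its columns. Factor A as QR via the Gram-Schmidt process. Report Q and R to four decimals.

v_1 = (-3, 1, -2); ‖v_1‖ = 3.7417, so q_1 = (-0.8018, 0.2673, -0.5345).
q_1·v_2 = (-0.8018)·(-2) + 0.2673·1 + (-0.5345)·(-1) = 2.4054.
u_2 = v_2 − 2.4054·q_1 = (-0.0714, 0.3571, 0.2857).
‖u_2‖ = 0.4629, so q_2 = (-0.1543, 0.7715, 0.6172).
q_1·v_3 = (-0.8018)·(-2) + 0.2673·1 + (-0.5345)·1 = 1.3363; q_2·v_3 = (-0.1543)·(-2) + 0.7715·1 + 0.6172·1 = 1.6973.
u_3 = v_3 − 1.3363·q_1 − 1.6973·q_2 = (-0.6667, -0.6667, 0.6667).
‖u_3‖ = 1.1547, so q_3 = (-0.5774, -0.5774, 0.5774).

Q = [[-0.8018, -0.1543, -0.5774], [0.2673, 0.7715, -0.5774], [-0.5345, 0.6172, 0.5774]], R = [[3.7417, 2.4054, 1.3363], [0.0000, 0.4629, 1.6973], [0.0000, 0.0000, 1.1547]]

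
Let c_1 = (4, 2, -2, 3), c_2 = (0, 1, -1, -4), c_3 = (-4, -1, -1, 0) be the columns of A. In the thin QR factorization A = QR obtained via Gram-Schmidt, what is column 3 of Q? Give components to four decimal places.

e_3 = (-0.5987, 0.1076, -0.7632, 0.2177)

c_1 = (4, 2, -2, 3); ‖c_1‖ = 5.7446, so e_1 = (0.6963, 0.3482, -0.3482, 0.5222).
e_1·c_2 = 0.6963·0 + 0.3482·1 + (-0.3482)·(-1) + 0.5222·(-4) = -1.3926.
u_2 = c_2 + 1.3926·e_1 = (0.9697, 1.4848, -1.4848, -3.2727).
‖u_2‖ = 4.0076, so e_2 = (0.2420, 0.3705, -0.3705, -0.8166).
e_1·c_3 = 0.6963·(-4) + 0.3482·(-1) + (-0.3482)·(-1) + 0.5222·0 = -2.7852; e_2·c_3 = 0.2420·(-4) + 0.3705·(-1) + (-0.3705)·(-1) + (-0.8166)·0 = -0.9679.
u_3 = c_3 + 2.7852·e_1 + 0.9679·e_2 = (-1.8264, 0.3283, -2.3283, 0.6642).
‖u_3‖ = 3.0505, so e_3 = (-0.5987, 0.1076, -0.7632, 0.2177).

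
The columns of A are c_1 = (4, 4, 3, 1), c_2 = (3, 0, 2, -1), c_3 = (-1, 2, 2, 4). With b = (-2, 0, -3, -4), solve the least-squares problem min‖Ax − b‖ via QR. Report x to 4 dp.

x = (0.5179, -1.4718, -1.2667)

c_1 = (4, 4, 3, 1); ‖c_1‖ = 6.4807, so q_1 = (0.6172, 0.6172, 0.4629, 0.1543).
q_1·c_2 = 0.6172·3 + 0.6172·0 + 0.4629·2 + 0.1543·(-1) = 2.6232.
u_2 = c_2 − 2.6232·q_1 = (1.3810, -1.6190, 0.7857, -1.4048).
‖u_2‖ = 2.6682, so q_2 = (0.5176, -0.6068, 0.2945, -0.5265).
q_1·c_3 = 0.6172·(-1) + 0.6172·2 + 0.4629·2 + 0.1543·4 = 2.1602; q_2·c_3 = 0.5176·(-1) + (-0.6068)·2 + 0.2945·2 + (-0.5265)·4 = -3.2482.
u_3 = c_3 − 2.1602·q_1 + 3.2482·q_2 = (-0.6522, -1.3043, 1.9565, 1.9565).
‖u_3‖ = 3.1277, so q_3 = (-0.2085, -0.4170, 0.6255, 0.6255).
Qᵀb = (-3.2404, 0.1874, -3.9618).
Back-substitute: x_3 = -3.9618/3.1277 = -1.2667.
x_2 = (0.1874 + 3.2482·(-1.2667))/2.6682 = -1.4718.
x_1 = (-3.2404 − 2.6232·(-1.4718) − 2.1602·(-1.2667))/6.4807 = 0.5179.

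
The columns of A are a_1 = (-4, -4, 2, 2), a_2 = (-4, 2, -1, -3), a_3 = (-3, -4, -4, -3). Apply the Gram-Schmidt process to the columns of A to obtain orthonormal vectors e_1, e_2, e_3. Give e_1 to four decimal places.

e_1 = (-0.6325, -0.6325, 0.3162, 0.3162)

e_1 = a_1/‖a_1‖ = (-4, -4, 2, 2)/6.3246 = (-0.6325, -0.6325, 0.3162, 0.3162).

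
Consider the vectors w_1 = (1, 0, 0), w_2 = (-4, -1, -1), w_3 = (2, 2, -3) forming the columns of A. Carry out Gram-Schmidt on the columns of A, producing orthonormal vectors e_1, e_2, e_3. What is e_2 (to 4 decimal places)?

w_1 = (1, 0, 0); ‖w_1‖ = 1.0000, so e_1 = (1.0000, 0.0000, 0.0000).
e_1·w_2 = 1.0000·(-4) + 0.0000·(-1) + 0.0000·(-1) = -4.0000.
u_2 = w_2 + 4.0000·e_1 = (0.0000, -1.0000, -1.0000).
‖u_2‖ = 1.4142, so e_2 = (0.0000, -0.7071, -0.7071).

e_2 = (0.0000, -0.7071, -0.7071)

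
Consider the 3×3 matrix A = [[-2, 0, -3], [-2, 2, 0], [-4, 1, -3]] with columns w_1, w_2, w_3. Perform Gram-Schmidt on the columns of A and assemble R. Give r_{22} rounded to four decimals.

e_1 = w_1/‖w_1‖ = (-2, -2, -4)/4.8990 = (-0.4082, -0.4082, -0.8165).
r_{12} = e_1·w_2 = -1.6330.
u_2 = w_2 + 1.6330·e_1 = (-0.6667, 1.3333, -0.3333).
r_{22} = ‖u_2‖ = 1.5275.

r_{22} = 1.5275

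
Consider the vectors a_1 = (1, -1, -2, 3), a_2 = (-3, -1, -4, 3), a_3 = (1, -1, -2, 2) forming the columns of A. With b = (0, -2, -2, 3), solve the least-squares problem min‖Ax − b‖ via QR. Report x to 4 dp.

x = (0.8000, 0.2000, 0.0000)

a_1 = (1, -1, -2, 3); ‖a_1‖ = 3.8730, so q_1 = (0.2582, -0.2582, -0.5164, 0.7746).
q_1·a_2 = 0.2582·(-3) + (-0.2582)·(-1) + (-0.5164)·(-4) + 0.7746·3 = 3.8730.
u_2 = a_2 − 3.8730·q_1 = (-4.0000, 0.0000, -2.0000, 0.0000).
‖u_2‖ = 4.4721, so q_2 = (-0.8944, 0.0000, -0.4472, 0.0000).
q_1·a_3 = 0.2582·1 + (-0.2582)·(-1) + (-0.5164)·(-2) + 0.7746·2 = 3.0984; q_2·a_3 = (-0.8944)·1 + (0.0000)·(-1) + (-0.4472)·(-2) + 0.0000·2 = 0.0000.
u_3 = a_3 − 3.0984·q_1 + 0.0000·q_2 = (0.2000, -0.2000, -0.4000, -0.4000).
‖u_3‖ = 0.6325, so q_3 = (0.3162, -0.3162, -0.6325, -0.6325).
Qᵀb = (3.8730, 0.8944, 0.0000).
Back-substitute: x_3 = 0.0000/0.6325 = 0.0000.
x_2 = (0.8944 + 0.0000·0.0000)/4.4721 = 0.2000.
x_1 = (3.8730 − 3.8730·0.2000 − 3.0984·0.0000)/3.8730 = 0.8000.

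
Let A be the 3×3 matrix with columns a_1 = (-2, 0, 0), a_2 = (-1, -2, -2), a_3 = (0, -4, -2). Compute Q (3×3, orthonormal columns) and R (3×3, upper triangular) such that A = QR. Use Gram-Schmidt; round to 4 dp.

a_1 = (-2, 0, 0); ‖a_1‖ = 2.0000, so q_1 = (-1.0000, 0.0000, 0.0000).
q_1·a_2 = (-1.0000)·(-1) + 0.0000·(-2) + 0.0000·(-2) = 1.0000.
u_2 = a_2 − 1.0000·q_1 = (0.0000, -2.0000, -2.0000).
‖u_2‖ = 2.8284, so q_2 = (0.0000, -0.7071, -0.7071).
q_1·a_3 = (-1.0000)·0 + 0.0000·(-4) + 0.0000·(-2) = 0.0000; q_2·a_3 = 0.0000·0 + (-0.7071)·(-4) + (-0.7071)·(-2) = 4.2426.
u_3 = a_3 + 0.0000·q_1 − 4.2426·q_2 = (0.0000, -1.0000, 1.0000).
‖u_3‖ = 1.4142, so q_3 = (0.0000, -0.7071, 0.7071).

Q = [[-1.0000, 0.0000, 0.0000], [0.0000, -0.7071, -0.7071], [0.0000, -0.7071, 0.7071]], R = [[2.0000, 1.0000, 0.0000], [0.0000, 2.8284, 4.2426], [0.0000, 0.0000, 1.4142]]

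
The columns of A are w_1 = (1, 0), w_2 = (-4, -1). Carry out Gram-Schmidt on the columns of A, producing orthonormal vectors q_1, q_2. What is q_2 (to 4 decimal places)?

q_2 = (0.0000, -1.0000)

w_1 = (1, 0); ‖w_1‖ = 1.0000, so q_1 = (1.0000, 0.0000).
q_1·w_2 = 1.0000·(-4) + 0.0000·(-1) = -4.0000.
u_2 = w_2 + 4.0000·q_1 = (0.0000, -1.0000).
‖u_2‖ = 1.0000, so q_2 = (0.0000, -1.0000).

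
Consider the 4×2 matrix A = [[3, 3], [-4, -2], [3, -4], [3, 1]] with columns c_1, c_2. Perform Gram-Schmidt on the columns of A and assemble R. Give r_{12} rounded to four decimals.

r_{12} = 1.2200

c_1 = (3, -4, 3, 3); ‖c_1‖ = 6.5574, so e_1 = (0.4575, -0.6100, 0.4575, 0.4575).
r_{12} = e_1·c_2 = 1.2200.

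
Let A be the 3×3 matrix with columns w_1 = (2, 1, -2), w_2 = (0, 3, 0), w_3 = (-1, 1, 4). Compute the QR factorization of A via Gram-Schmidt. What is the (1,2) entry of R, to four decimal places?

w_1 = (2, 1, -2); ‖w_1‖ = 3.0000, so q_1 = (0.6667, 0.3333, -0.6667).
r_{12} = q_1·w_2 = 1.0000.

r_{12} = 1.0000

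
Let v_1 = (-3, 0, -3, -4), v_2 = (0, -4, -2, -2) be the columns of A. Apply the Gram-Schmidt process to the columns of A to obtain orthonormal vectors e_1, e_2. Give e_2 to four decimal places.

e_2 = (0.2893, -0.9367, -0.1791, -0.0827)

v_1 = (-3, 0, -3, -4); ‖v_1‖ = 5.8310, so e_1 = (-0.5145, 0.0000, -0.5145, -0.6860).
e_1·v_2 = (-0.5145)·0 + 0.0000·(-4) + (-0.5145)·(-2) + (-0.6860)·(-2) = 2.4010.
u_2 = v_2 − 2.4010·e_1 = (1.2353, -4.0000, -0.7647, -0.3529).
‖u_2‖ = 4.2703, so e_2 = (0.2893, -0.9367, -0.1791, -0.0827).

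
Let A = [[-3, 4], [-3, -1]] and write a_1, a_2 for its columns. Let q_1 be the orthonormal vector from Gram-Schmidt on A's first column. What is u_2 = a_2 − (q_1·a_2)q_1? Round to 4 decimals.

u_2 = (2.5000, -2.5000)

q_1 = a_1/‖a_1‖ = (-3, -3)/4.2426 = (-0.7071, -0.7071).
r_{12} = q_1·a_2 = -2.1213.
u_2 = a_2 + 2.1213·q_1 = (2.5000, -2.5000).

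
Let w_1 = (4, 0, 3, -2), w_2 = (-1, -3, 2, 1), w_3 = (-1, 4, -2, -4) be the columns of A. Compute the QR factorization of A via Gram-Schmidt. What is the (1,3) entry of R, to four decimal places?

e_1 = w_1/‖w_1‖ = (4, 0, 3, -2)/5.3852 = (0.7428, 0.0000, 0.5571, -0.3714).
r_{13} = e_1·w_3 = -0.3714.

r_{13} = -0.3714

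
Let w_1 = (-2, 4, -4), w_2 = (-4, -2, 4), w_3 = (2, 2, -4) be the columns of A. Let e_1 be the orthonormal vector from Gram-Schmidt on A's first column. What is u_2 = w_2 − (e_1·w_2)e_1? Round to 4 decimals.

e_1 = w_1/‖w_1‖ = (-2, 4, -4)/6.0000 = (-0.3333, 0.6667, -0.6667).
r_{12} = e_1·w_2 = -2.6667.
u_2 = w_2 + 2.6667·e_1 = (-4.8889, -0.2222, 2.2222).

u_2 = (-4.8889, -0.2222, 2.2222)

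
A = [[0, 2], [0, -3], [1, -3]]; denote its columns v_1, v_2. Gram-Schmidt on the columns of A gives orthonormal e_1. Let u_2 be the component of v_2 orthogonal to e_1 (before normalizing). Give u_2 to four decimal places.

u_2 = (2.0000, -3.0000, 0.0000)

e_1 = v_1/‖v_1‖ = (0, 0, 1)/1.0000 = (0.0000, 0.0000, 1.0000).
r_{12} = e_1·v_2 = -3.0000.
u_2 = v_2 + 3.0000·e_1 = (2.0000, -3.0000, 0.0000).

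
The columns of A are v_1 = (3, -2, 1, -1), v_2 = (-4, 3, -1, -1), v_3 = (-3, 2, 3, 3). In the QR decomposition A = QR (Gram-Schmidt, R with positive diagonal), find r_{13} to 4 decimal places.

r_{13} = -3.3566

e_1 = v_1/‖v_1‖ = (3, -2, 1, -1)/3.8730 = (0.7746, -0.5164, 0.2582, -0.2582).
r_{13} = e_1·v_3 = -3.3566.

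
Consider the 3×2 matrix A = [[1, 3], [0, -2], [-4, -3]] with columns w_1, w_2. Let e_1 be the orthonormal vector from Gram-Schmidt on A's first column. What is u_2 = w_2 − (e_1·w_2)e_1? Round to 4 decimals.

w_1 = (1, 0, -4); ‖w_1‖ = 4.1231, so e_1 = (0.2425, 0.0000, -0.9701).
e_1·w_2 = 0.2425·3 + 0.0000·(-2) + (-0.9701)·(-3) = 3.6380.
u_2 = w_2 − 3.6380·e_1 = (2.1176, -2.0000, 0.5294).

u_2 = (2.1176, -2.0000, 0.5294)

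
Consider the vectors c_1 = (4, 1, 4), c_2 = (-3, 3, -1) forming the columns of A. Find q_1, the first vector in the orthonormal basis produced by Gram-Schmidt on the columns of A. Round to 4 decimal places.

q_1 = (0.6963, 0.1741, 0.6963)

q_1 = c_1/‖c_1‖ = (4, 1, 4)/5.7446 = (0.6963, 0.1741, 0.6963).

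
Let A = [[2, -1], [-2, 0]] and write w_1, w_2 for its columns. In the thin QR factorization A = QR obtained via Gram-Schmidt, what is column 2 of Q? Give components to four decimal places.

w_1 = (2, -2); ‖w_1‖ = 2.8284, so e_1 = (0.7071, -0.7071).
e_1·w_2 = 0.7071·(-1) + (-0.7071)·0 = -0.7071.
u_2 = w_2 + 0.7071·e_1 = (-0.5000, -0.5000).
‖u_2‖ = 0.7071, so e_2 = (-0.7071, -0.7071).

e_2 = (-0.7071, -0.7071)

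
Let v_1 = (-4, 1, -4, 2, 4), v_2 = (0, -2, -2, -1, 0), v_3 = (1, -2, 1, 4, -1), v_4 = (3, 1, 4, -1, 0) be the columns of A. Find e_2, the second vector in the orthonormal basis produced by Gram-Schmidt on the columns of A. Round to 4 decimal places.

e_1 = v_1/‖v_1‖ = (-4, 1, -4, 2, 4)/7.2801 = (-0.5494, 0.1374, -0.5494, 0.2747, 0.5494).
r_{12} = e_1·v_2 = 0.5494.
u_2 = v_2 − 0.5494·e_1 = (0.3019, -2.0755, -1.6981, -1.1509, -0.3019).
‖u_2‖ = 2.9493, so e_2 = (0.1024, -0.7037, -0.5758, -0.3902, -0.1024).

e_2 = (0.1024, -0.7037, -0.5758, -0.3902, -0.1024)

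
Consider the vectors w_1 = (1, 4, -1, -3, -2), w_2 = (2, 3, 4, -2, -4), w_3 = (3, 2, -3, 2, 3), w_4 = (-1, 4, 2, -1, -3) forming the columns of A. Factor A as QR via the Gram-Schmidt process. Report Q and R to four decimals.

w_1 = (1, 4, -1, -3, -2); ‖w_1‖ = 5.5678, so e_1 = (0.1796, 0.7184, -0.1796, -0.5388, -0.3592).
e_1·w_2 = 0.1796·2 + 0.7184·3 + (-0.1796)·4 + (-0.5388)·(-2) + (-0.3592)·(-4) = 4.3105.
u_2 = w_2 − 4.3105·e_1 = (1.2258, -0.0968, 4.7742, 0.3226, -2.4516).
‖u_2‖ = 5.5154, so e_2 = (0.2223, -0.0175, 0.8656, 0.0585, -0.4445).
e_1·w_3 = 0.1796·3 + 0.7184·2 + (-0.1796)·(-3) + (-0.5388)·2 + (-0.3592)·3 = 0.3592; e_2·w_3 = 0.2223·3 + (-0.0175)·2 + 0.8656·(-3) + 0.0585·2 + (-0.4445)·3 = -3.1817.
u_3 = w_3 − 0.3592·e_1 + 3.1817·e_2 = (3.6426, 1.6861, -0.1813, 2.3796, 1.7147).
‖u_3‖ = 4.9747, so e_3 = (0.7322, 0.3389, -0.0365, 0.4783, 0.3447).
e_1·w_4 = 0.1796·(-1) + 0.7184·4 + (-0.1796)·2 + (-0.5388)·(-1) + (-0.3592)·(-3) = 3.9513; e_2·w_4 = 0.2223·(-1) + (-0.0175)·4 + 0.8656·2 + 0.0585·(-1) + (-0.4445)·(-3) = 2.7138; e_3·w_4 = 0.7322·(-1) + 0.3389·4 + (-0.0365)·2 + 0.4783·(-1) + 0.3447·(-3) = -0.9618.
u_4 = w_4 − 3.9513·e_1 − 2.7138·e_2 + 0.9618·e_3 = (-1.6086, 1.5349, 0.3255, 1.4304, -0.0428).
‖u_4‖ = 2.6641, so e_4 = (-0.6038, 0.5762, 0.1222, 0.5369, -0.0161).

Q = [[0.1796, 0.2223, 0.7322, -0.6038], [0.7184, -0.0175, 0.3389, 0.5762], [-0.1796, 0.8656, -0.0365, 0.1222], [-0.5388, 0.0585, 0.4783, 0.5369], [-0.3592, -0.4445, 0.3447, -0.0161]], R = [[5.5678, 4.3105, 0.3592, 3.9513], [0.0000, 5.5154, -3.1817, 2.7138], [0.0000, 0.0000, 4.9747, -0.9618], [0.0000, 0.0000, 0.0000, 2.6641]]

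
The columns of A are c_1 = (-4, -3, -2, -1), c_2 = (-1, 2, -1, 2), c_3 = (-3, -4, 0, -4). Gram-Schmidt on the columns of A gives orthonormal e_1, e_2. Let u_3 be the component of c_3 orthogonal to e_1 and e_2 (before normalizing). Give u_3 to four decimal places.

c_1 = (-4, -3, -2, -1); ‖c_1‖ = 5.4772, so e_1 = (-0.7303, -0.5477, -0.3651, -0.1826).
e_1·c_2 = (-0.7303)·(-1) + (-0.5477)·2 + (-0.3651)·(-1) + (-0.1826)·2 = -0.3651.
u_2 = c_2 + 0.3651·e_1 = (-1.2667, 1.8000, -1.1333, 1.9333).
‖u_2‖ = 3.1411, so e_2 = (-0.4033, 0.5730, -0.3608, 0.6155).
e_1·c_3 = (-0.7303)·(-3) + (-0.5477)·(-4) + (-0.3651)·0 + (-0.1826)·(-4) = 5.1121; e_2·c_3 = (-0.4033)·(-3) + 0.5730·(-4) + (-0.3608)·0 + 0.6155·(-4) = -3.5444.
u_3 = c_3 − 5.1121·e_1 + 3.5444·e_2 = (-0.6959, 0.8311, 0.5878, -0.8851).

u_3 = (-0.6959, 0.8311, 0.5878, -0.8851)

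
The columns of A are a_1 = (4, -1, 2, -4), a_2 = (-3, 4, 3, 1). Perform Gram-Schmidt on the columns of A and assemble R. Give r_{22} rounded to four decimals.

a_1 = (4, -1, 2, -4); ‖a_1‖ = 6.0828, so e_1 = (0.6576, -0.1644, 0.3288, -0.6576).
e_1·a_2 = 0.6576·(-3) + (-0.1644)·4 + 0.3288·3 + (-0.6576)·1 = -2.3016.
u_2 = a_2 + 2.3016·e_1 = (-1.4865, 3.6216, 3.7568, -0.5135).
r_{22} = ‖u_2‖ = 5.4500.

r_{22} = 5.4500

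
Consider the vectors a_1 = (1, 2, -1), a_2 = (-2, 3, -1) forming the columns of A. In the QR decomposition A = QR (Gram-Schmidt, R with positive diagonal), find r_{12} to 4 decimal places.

r_{12} = 2.0412

e_1 = a_1/‖a_1‖ = (1, 2, -1)/2.4495 = (0.4082, 0.8165, -0.4082).
r_{12} = e_1·a_2 = 2.0412.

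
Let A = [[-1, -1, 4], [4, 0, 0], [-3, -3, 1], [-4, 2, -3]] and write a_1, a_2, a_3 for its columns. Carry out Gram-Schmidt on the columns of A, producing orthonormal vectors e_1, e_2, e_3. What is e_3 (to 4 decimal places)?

e_3 = (0.8978, -0.1838, -0.3810, -0.1225)

e_1 = a_1/‖a_1‖ = (-1, 4, -3, -4)/6.4807 = (-0.1543, 0.6172, -0.4629, -0.6172).
r_{12} = e_1·a_2 = 0.3086.
u_2 = a_2 − 0.3086·e_1 = (-0.9524, -0.1905, -2.8571, 2.1905).
‖u_2‖ = 3.7289, so e_2 = (-0.2554, -0.0511, -0.7662, 0.5874).
r_{13} = e_1·a_3 = 0.7715; r_{23} = e_2·a_3 = -3.5501.
u_3 = a_3 − 0.7715·e_1 + 3.5501·e_2 = (3.2123, -0.6575, -1.3630, -0.4384).
‖u_3‖ = 3.5779, so e_3 = (0.8978, -0.1838, -0.3810, -0.1225).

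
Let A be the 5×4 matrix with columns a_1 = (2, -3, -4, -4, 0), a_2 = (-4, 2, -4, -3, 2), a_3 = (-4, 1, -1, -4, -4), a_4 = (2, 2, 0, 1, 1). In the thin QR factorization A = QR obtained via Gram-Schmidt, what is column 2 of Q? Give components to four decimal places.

e_2 = (-0.6918, 0.4390, -0.4124, -0.2627, 0.2993)

a_1 = (2, -3, -4, -4, 0); ‖a_1‖ = 6.7082, so e_1 = (0.2981, -0.4472, -0.5963, -0.5963, 0.0000).
e_1·a_2 = 0.2981·(-4) + (-0.4472)·2 + (-0.5963)·(-4) + (-0.5963)·(-3) + 0.0000·2 = 2.0870.
u_2 = a_2 − 2.0870·e_1 = (-4.6222, 2.9333, -2.7556, -1.7556, 2.0000).
‖u_2‖ = 6.6816, so e_2 = (-0.6918, 0.4390, -0.4124, -0.2627, 0.2993).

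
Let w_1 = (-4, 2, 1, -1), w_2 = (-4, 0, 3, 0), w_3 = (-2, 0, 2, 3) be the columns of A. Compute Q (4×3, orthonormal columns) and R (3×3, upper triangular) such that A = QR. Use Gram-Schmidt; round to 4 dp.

w_1 = (-4, 2, 1, -1); ‖w_1‖ = 4.6904, so e_1 = (-0.8528, 0.4264, 0.2132, -0.2132).
e_1·w_2 = (-0.8528)·(-4) + 0.4264·0 + 0.2132·3 + (-0.2132)·0 = 4.0508.
u_2 = w_2 − 4.0508·e_1 = (-0.5455, -1.7273, 2.1364, 0.8636).
‖u_2‖ = 2.9310, so e_2 = (-0.1861, -0.5893, 0.7289, 0.2947).
e_1·w_3 = (-0.8528)·(-2) + 0.4264·0 + 0.2132·2 + (-0.2132)·3 = 1.4924; e_2·w_3 = (-0.1861)·(-2) + (-0.5893)·0 + 0.7289·2 + 0.2947·3 = 2.7139.
u_3 = w_3 − 1.4924·e_1 − 2.7139·e_2 = (-0.2222, 0.9630, -0.2963, 2.5185).
‖u_3‖ = 2.7217, so e_3 = (-0.0816, 0.3538, -0.1089, 0.9254).

Q = [[-0.8528, -0.1861, -0.0816], [0.4264, -0.5893, 0.3538], [0.2132, 0.7289, -0.1089], [-0.2132, 0.2947, 0.9254]], R = [[4.6904, 4.0508, 1.4924], [0.0000, 2.9310, 2.7139], [0.0000, 0.0000, 2.7217]]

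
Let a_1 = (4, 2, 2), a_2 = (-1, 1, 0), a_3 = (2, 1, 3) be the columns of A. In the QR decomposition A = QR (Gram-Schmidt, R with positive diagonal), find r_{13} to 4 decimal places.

r_{13} = 3.2660

a_1 = (4, 2, 2); ‖a_1‖ = 4.8990, so e_1 = (0.8165, 0.4082, 0.4082).
r_{13} = e_1·a_3 = 3.2660.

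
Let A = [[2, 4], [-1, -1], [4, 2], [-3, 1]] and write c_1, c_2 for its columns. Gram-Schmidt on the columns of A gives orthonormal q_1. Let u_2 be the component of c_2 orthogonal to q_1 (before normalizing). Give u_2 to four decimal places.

u_2 = (3.0667, -0.5333, 0.1333, 2.4000)

c_1 = (2, -1, 4, -3); ‖c_1‖ = 5.4772, so q_1 = (0.3651, -0.1826, 0.7303, -0.5477).
q_1·c_2 = 0.3651·4 + (-0.1826)·(-1) + 0.7303·2 + (-0.5477)·1 = 2.5560.
u_2 = c_2 − 2.5560·q_1 = (3.0667, -0.5333, 0.1333, 2.4000).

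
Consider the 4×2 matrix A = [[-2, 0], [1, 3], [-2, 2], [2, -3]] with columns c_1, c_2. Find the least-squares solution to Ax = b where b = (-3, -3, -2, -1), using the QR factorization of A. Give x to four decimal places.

x = (0.1688, -0.4008)

c_1 = (-2, 1, -2, 2); ‖c_1‖ = 3.6056, so e_1 = (-0.5547, 0.2774, -0.5547, 0.5547).
e_1·c_2 = (-0.5547)·0 + 0.2774·3 + (-0.5547)·2 + 0.5547·(-3) = -1.9415.
u_2 = c_2 + 1.9415·e_1 = (-1.0769, 3.5385, 0.9231, -1.9231).
‖u_2‖ = 4.2698, so e_2 = (-0.2522, 0.8287, 0.2162, -0.4504).
Qᵀb = (1.3868, -1.7115).
Back-substitute: x_2 = -1.7115/4.2698 = -0.4008.
x_1 = (1.3868 + 1.9415·(-0.4008))/3.6056 = 0.1688.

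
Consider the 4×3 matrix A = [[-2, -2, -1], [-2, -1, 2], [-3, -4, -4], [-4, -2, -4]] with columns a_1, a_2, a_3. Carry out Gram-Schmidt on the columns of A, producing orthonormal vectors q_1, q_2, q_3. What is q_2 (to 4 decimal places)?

q_1 = a_1/‖a_1‖ = (-2, -2, -3, -4)/5.7446 = (-0.3482, -0.3482, -0.5222, -0.6963).
r_{12} = q_1·a_2 = 4.5260.
u_2 = a_2 − 4.5260·q_1 = (-0.4242, 0.5758, -1.6364, 1.1515).
‖u_2‖ = 2.1249, so q_2 = (-0.1997, 0.2710, -0.7701, 0.5419).

q_2 = (-0.1997, 0.2710, -0.7701, 0.5419)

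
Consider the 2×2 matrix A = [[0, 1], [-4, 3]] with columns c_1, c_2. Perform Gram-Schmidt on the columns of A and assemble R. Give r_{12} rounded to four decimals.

r_{12} = -3.0000

q_1 = c_1/‖c_1‖ = (0, -4)/4.0000 = (0.0000, -1.0000).
r_{12} = q_1·c_2 = -3.0000.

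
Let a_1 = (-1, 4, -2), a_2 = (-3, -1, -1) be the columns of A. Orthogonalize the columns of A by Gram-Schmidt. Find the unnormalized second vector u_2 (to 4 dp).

u_2 = (-2.9524, -1.1905, -0.9048)

a_1 = (-1, 4, -2); ‖a_1‖ = 4.5826, so e_1 = (-0.2182, 0.8729, -0.4364).
e_1·a_2 = (-0.2182)·(-3) + 0.8729·(-1) + (-0.4364)·(-1) = 0.2182.
u_2 = a_2 − 0.2182·e_1 = (-2.9524, -1.1905, -0.9048).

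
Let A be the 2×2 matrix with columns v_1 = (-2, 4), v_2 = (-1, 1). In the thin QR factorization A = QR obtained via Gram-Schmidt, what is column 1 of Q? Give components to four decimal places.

v_1 = (-2, 4); ‖v_1‖ = 4.4721, so e_1 = (-0.4472, 0.8944).

e_1 = (-0.4472, 0.8944)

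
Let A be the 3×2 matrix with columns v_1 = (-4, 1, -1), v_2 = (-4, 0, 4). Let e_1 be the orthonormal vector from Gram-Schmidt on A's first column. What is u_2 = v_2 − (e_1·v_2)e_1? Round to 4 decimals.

v_1 = (-4, 1, -1); ‖v_1‖ = 4.2426, so e_1 = (-0.9428, 0.2357, -0.2357).
e_1·v_2 = (-0.9428)·(-4) + 0.2357·0 + (-0.2357)·4 = 2.8284.
u_2 = v_2 − 2.8284·e_1 = (-1.3333, -0.6667, 4.6667).

u_2 = (-1.3333, -0.6667, 4.6667)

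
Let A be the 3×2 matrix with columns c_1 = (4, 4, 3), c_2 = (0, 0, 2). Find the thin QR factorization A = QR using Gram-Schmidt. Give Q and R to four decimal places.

c_1 = (4, 4, 3); ‖c_1‖ = 6.4031, so q_1 = (0.6247, 0.6247, 0.4685).
q_1·c_2 = 0.6247·0 + 0.6247·0 + 0.4685·2 = 0.9370.
u_2 = c_2 − 0.9370·q_1 = (-0.5854, -0.5854, 1.5610).
‖u_2‖ = 1.7669, so q_2 = (-0.3313, -0.3313, 0.8835).

Q = [[0.6247, -0.3313], [0.6247, -0.3313], [0.4685, 0.8835]], R = [[6.4031, 0.9370], [0.0000, 1.7669]]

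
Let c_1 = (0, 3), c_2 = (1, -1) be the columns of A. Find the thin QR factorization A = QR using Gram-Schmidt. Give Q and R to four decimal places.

c_1 = (0, 3); ‖c_1‖ = 3.0000, so e_1 = (0.0000, 1.0000).
e_1·c_2 = 0.0000·1 + 1.0000·(-1) = -1.0000.
u_2 = c_2 + 1.0000·e_1 = (1.0000, 0.0000).
‖u_2‖ = 1.0000, so e_2 = (1.0000, 0.0000).

Q = [[0.0000, 1.0000], [1.0000, 0.0000]], R = [[3.0000, -1.0000], [0.0000, 1.0000]]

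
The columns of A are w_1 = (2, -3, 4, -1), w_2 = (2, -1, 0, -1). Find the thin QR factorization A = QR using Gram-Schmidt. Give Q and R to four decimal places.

w_1 = (2, -3, 4, -1); ‖w_1‖ = 5.4772, so e_1 = (0.3651, -0.5477, 0.7303, -0.1826).
e_1·w_2 = 0.3651·2 + (-0.5477)·(-1) + 0.7303·0 + (-0.1826)·(-1) = 1.4606.
u_2 = w_2 − 1.4606·e_1 = (1.4667, -0.2000, -1.0667, -0.7333).
‖u_2‖ = 1.9664, so e_2 = (0.7459, -0.1017, -0.5425, -0.3729).

Q = [[0.3651, 0.7459], [-0.5477, -0.1017], [0.7303, -0.5425], [-0.1826, -0.3729]], R = [[5.4772, 1.4606], [0.0000, 1.9664]]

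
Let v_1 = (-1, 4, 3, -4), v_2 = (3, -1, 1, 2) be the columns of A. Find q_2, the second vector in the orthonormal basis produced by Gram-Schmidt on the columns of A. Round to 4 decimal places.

q_1 = v_1/‖v_1‖ = (-1, 4, 3, -4)/6.4807 = (-0.1543, 0.6172, 0.4629, -0.6172).
r_{12} = q_1·v_2 = -1.8516.
u_2 = v_2 + 1.8516·q_1 = (2.7143, 0.1429, 1.8571, 0.8571).
‖u_2‖ = 3.4017, so q_2 = (0.7979, 0.0420, 0.5459, 0.2520).

q_2 = (0.7979, 0.0420, 0.5459, 0.2520)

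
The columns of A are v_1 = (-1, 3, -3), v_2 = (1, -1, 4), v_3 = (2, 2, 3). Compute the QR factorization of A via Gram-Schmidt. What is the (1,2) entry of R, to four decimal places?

r_{12} = -3.6707

e_1 = v_1/‖v_1‖ = (-1, 3, -3)/4.3589 = (-0.2294, 0.6882, -0.6882).
r_{12} = e_1·v_2 = -3.6707.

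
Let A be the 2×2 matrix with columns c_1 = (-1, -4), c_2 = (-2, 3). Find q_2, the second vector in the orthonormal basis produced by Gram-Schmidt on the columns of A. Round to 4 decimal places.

c_1 = (-1, -4); ‖c_1‖ = 4.1231, so q_1 = (-0.2425, -0.9701).
q_1·c_2 = (-0.2425)·(-2) + (-0.9701)·3 = -2.4254.
u_2 = c_2 + 2.4254·q_1 = (-2.5882, 0.6471).
‖u_2‖ = 2.6679, so q_2 = (-0.9701, 0.2425).

q_2 = (-0.9701, 0.2425)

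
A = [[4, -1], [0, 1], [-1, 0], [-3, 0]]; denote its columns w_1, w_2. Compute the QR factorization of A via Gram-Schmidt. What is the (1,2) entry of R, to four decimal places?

r_{12} = -0.7845

e_1 = w_1/‖w_1‖ = (4, 0, -1, -3)/5.0990 = (0.7845, 0.0000, -0.1961, -0.5883).
r_{12} = e_1·w_2 = -0.7845.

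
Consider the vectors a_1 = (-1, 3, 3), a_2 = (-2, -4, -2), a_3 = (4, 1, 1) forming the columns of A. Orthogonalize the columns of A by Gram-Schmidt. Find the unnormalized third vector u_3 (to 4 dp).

u_3 = (0.7800, -1.0400, 1.3000)

a_1 = (-1, 3, 3); ‖a_1‖ = 4.3589, so q_1 = (-0.2294, 0.6882, 0.6882).
q_1·a_2 = (-0.2294)·(-2) + 0.6882·(-4) + 0.6882·(-2) = -3.6707.
u_2 = a_2 + 3.6707·q_1 = (-2.8421, -1.4737, 0.5263).
‖u_2‖ = 3.2444, so q_2 = (-0.8760, -0.4542, 0.1622).
q_1·a_3 = (-0.2294)·4 + 0.6882·1 + 0.6882·1 = 0.4588; q_2·a_3 = (-0.8760)·4 + (-0.4542)·1 + 0.1622·1 = -3.7960.
u_3 = a_3 − 0.4588·q_1 + 3.7960·q_2 = (0.7800, -1.0400, 1.3000).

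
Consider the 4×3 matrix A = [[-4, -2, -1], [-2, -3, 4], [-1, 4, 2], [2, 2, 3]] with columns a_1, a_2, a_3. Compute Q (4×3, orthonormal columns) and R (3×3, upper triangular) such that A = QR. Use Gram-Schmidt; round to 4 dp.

e_1 = a_1/‖a_1‖ = (-4, -2, -1, 2)/5.0000 = (-0.8000, -0.4000, -0.2000, 0.4000).
r_{12} = e_1·a_2 = 2.8000.
u_2 = a_2 − 2.8000·e_1 = (0.2400, -1.8800, 4.5600, 0.8800).
‖u_2‖ = 5.0160, so e_2 = (0.0478, -0.3748, 0.9091, 0.1754).
r_{13} = e_1·a_3 = 0.0000; r_{23} = e_2·a_3 = 0.7975.
u_3 = a_3 + 0.0000·e_1 − 0.7975·e_2 = (-1.0382, 4.2989, 1.2750, 2.8601).
‖u_3‖ = 5.4189, so e_3 = (-0.1916, 0.7933, 0.2353, 0.5278).

Q = [[-0.8000, 0.0478, -0.1916], [-0.4000, -0.3748, 0.7933], [-0.2000, 0.9091, 0.2353], [0.4000, 0.1754, 0.5278]], R = [[5.0000, 2.8000, 0.0000], [0.0000, 5.0160, 0.7975], [0.0000, 0.0000, 5.4189]]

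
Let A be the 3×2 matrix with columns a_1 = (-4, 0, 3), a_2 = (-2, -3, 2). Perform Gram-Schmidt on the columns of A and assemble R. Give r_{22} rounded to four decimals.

r_{22} = 3.0265

a_1 = (-4, 0, 3); ‖a_1‖ = 5.0000, so e_1 = (-0.8000, 0.0000, 0.6000).
e_1·a_2 = (-0.8000)·(-2) + 0.0000·(-3) + 0.6000·2 = 2.8000.
u_2 = a_2 − 2.8000·e_1 = (0.2400, -3.0000, 0.3200).
r_{22} = ‖u_2‖ = 3.0265.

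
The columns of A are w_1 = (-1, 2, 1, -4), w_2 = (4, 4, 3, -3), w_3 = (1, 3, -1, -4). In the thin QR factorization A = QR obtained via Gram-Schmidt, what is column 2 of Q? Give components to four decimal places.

q_2 = (0.8392, 0.3921, 0.3686, 0.0784)

w_1 = (-1, 2, 1, -4); ‖w_1‖ = 4.6904, so q_1 = (-0.2132, 0.4264, 0.2132, -0.8528).
q_1·w_2 = (-0.2132)·4 + 0.4264·4 + 0.2132·3 + (-0.8528)·(-3) = 4.0508.
u_2 = w_2 − 4.0508·q_1 = (4.8636, 2.2727, 2.1364, 0.4545).
‖u_2‖ = 5.7958, so q_2 = (0.8392, 0.3921, 0.3686, 0.0784).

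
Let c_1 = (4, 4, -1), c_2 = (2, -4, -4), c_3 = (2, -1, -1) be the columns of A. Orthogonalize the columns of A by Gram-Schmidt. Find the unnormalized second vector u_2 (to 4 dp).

u_2 = (2.4848, -3.5152, -4.1212)

e_1 = c_1/‖c_1‖ = (4, 4, -1)/5.7446 = (0.6963, 0.6963, -0.1741).
r_{12} = e_1·c_2 = -0.6963.
u_2 = c_2 + 0.6963·e_1 = (2.4848, -3.5152, -4.1212).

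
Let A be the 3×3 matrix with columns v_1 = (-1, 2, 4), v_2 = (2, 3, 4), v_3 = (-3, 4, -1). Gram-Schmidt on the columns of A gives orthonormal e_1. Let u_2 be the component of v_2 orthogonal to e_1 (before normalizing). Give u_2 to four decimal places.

u_2 = (2.9524, 1.0952, 0.1905)

v_1 = (-1, 2, 4); ‖v_1‖ = 4.5826, so e_1 = (-0.2182, 0.4364, 0.8729).
e_1·v_2 = (-0.2182)·2 + 0.4364·3 + 0.8729·4 = 4.3644.
u_2 = v_2 − 4.3644·e_1 = (2.9524, 1.0952, 0.1905).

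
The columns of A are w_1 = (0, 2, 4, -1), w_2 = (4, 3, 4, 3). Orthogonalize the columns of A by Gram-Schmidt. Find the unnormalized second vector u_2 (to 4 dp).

w_1 = (0, 2, 4, -1); ‖w_1‖ = 4.5826, so q_1 = (0.0000, 0.4364, 0.8729, -0.2182).
q_1·w_2 = 0.0000·4 + 0.4364·3 + 0.8729·4 + (-0.2182)·3 = 4.1461.
u_2 = w_2 − 4.1461·q_1 = (4.0000, 1.1905, 0.3810, 3.9048).

u_2 = (4.0000, 1.1905, 0.3810, 3.9048)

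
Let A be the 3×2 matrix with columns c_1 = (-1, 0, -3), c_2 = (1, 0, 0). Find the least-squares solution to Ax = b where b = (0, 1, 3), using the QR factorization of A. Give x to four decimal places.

c_1 = (-1, 0, -3); ‖c_1‖ = 3.1623, so e_1 = (-0.3162, 0.0000, -0.9487).
e_1·c_2 = (-0.3162)·1 + 0.0000·0 + (-0.9487)·0 = -0.3162.
u_2 = c_2 + 0.3162·e_1 = (0.9000, 0.0000, -0.3000).
‖u_2‖ = 0.9487, so e_2 = (0.9487, 0.0000, -0.3162).
Qᵀb = (-2.8460, -0.9487).
Back-substitute: x_2 = -0.9487/0.9487 = -1.0000.
x_1 = (-2.8460 + 0.3162·(-1.0000))/3.1623 = -1.0000.

x = (-1.0000, -1.0000)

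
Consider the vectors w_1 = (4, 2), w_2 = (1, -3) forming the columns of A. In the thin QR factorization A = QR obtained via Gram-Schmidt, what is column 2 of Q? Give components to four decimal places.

q_2 = (0.4472, -0.8944)

w_1 = (4, 2); ‖w_1‖ = 4.4721, so q_1 = (0.8944, 0.4472).
q_1·w_2 = 0.8944·1 + 0.4472·(-3) = -0.4472.
u_2 = w_2 + 0.4472·q_1 = (1.4000, -2.8000).
‖u_2‖ = 3.1305, so q_2 = (0.4472, -0.8944).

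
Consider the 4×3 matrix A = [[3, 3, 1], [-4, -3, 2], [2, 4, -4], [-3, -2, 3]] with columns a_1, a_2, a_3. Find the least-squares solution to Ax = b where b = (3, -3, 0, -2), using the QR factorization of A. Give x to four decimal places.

q_1 = a_1/‖a_1‖ = (3, -4, 2, -3)/6.1644 = (0.4867, -0.6489, 0.3244, -0.4867).
r_{12} = q_1·a_2 = 5.6777.
u_2 = a_2 − 5.6777·q_1 = (0.2368, 0.6842, 2.1579, 0.7632).
‖u_2‖ = 2.4007, so q_2 = (0.0987, 0.2850, 0.8989, 0.3179).
r_{13} = q_1·a_3 = -3.5689; r_{23} = q_2·a_3 = -1.9731.
u_3 = a_3 + 3.5689·q_1 + 1.9731·q_2 = (2.9315, 0.2466, -1.0685, 1.8904).
‖u_3‖ = 3.6565, so q_3 = (0.8017, 0.0674, -0.2922, 0.5170).
Qᵀb = (4.3800, -1.1948, 1.1689).
Back-substitute: x_3 = 1.1689/3.6565 = 0.3197.
x_2 = (-1.1948 + 1.9731·0.3197)/2.4007 = -0.2350.
x_1 = (4.3800 − 5.6777·(-0.2350) + 3.5689·0.3197)/6.1644 = 1.1120.

x = (1.1120, -0.2350, 0.3197)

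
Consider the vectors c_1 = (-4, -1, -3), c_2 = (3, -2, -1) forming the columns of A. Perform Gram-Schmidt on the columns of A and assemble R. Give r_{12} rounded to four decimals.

r_{12} = -1.3728

c_1 = (-4, -1, -3); ‖c_1‖ = 5.0990, so q_1 = (-0.7845, -0.1961, -0.5883).
r_{12} = q_1·c_2 = -1.3728.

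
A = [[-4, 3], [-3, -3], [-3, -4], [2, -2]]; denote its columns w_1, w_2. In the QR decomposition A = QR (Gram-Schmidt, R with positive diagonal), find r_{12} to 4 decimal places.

r_{12} = 0.8111

e_1 = w_1/‖w_1‖ = (-4, -3, -3, 2)/6.1644 = (-0.6489, -0.4867, -0.4867, 0.3244).
r_{12} = e_1·w_2 = 0.8111.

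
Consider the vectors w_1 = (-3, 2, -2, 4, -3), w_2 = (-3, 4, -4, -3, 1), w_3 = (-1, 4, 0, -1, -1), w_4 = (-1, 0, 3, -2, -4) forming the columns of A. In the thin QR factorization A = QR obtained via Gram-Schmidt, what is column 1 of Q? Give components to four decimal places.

w_1 = (-3, 2, -2, 4, -3); ‖w_1‖ = 6.4807, so q_1 = (-0.4629, 0.3086, -0.3086, 0.6172, -0.4629).

q_1 = (-0.4629, 0.3086, -0.3086, 0.6172, -0.4629)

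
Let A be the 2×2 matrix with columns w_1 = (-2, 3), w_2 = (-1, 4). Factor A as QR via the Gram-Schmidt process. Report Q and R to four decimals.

Q = [[-0.5547, 0.8321], [0.8321, 0.5547]], R = [[3.6056, 3.8829], [0.0000, 1.3868]]

w_1 = (-2, 3); ‖w_1‖ = 3.6056, so e_1 = (-0.5547, 0.8321).
e_1·w_2 = (-0.5547)·(-1) + 0.8321·4 = 3.8829.
u_2 = w_2 − 3.8829·e_1 = (1.1538, 0.7692).
‖u_2‖ = 1.3868, so e_2 = (0.8321, 0.5547).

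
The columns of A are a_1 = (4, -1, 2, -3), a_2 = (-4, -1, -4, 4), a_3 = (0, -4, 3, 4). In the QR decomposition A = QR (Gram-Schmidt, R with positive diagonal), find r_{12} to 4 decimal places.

a_1 = (4, -1, 2, -3); ‖a_1‖ = 5.4772, so e_1 = (0.7303, -0.1826, 0.3651, -0.5477).
r_{12} = e_1·a_2 = -6.3901.

r_{12} = -6.3901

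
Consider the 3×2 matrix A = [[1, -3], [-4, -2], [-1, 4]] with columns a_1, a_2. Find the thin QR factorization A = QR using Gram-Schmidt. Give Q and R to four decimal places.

a_1 = (1, -4, -1); ‖a_1‖ = 4.2426, so e_1 = (0.2357, -0.9428, -0.2357).
e_1·a_2 = 0.2357·(-3) + (-0.9428)·(-2) + (-0.2357)·4 = 0.2357.
u_2 = a_2 − 0.2357·e_1 = (-3.0556, -1.7778, 4.0556).
‖u_2‖ = 5.3800, so e_2 = (-0.5679, -0.3304, 0.7538).

Q = [[0.2357, -0.5679], [-0.9428, -0.3304], [-0.2357, 0.7538]], R = [[4.2426, 0.2357], [0.0000, 5.3800]]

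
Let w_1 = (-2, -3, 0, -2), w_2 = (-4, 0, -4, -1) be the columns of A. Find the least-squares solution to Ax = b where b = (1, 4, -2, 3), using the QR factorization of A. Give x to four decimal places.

x = (-1.4534, 0.4707)

w_1 = (-2, -3, 0, -2); ‖w_1‖ = 4.1231, so e_1 = (-0.4851, -0.7276, 0.0000, -0.4851).
e_1·w_2 = (-0.4851)·(-4) + (-0.7276)·0 + 0.0000·(-4) + (-0.4851)·(-1) = 2.4254.
u_2 = w_2 − 2.4254·e_1 = (-2.8235, 1.7647, -4.0000, 0.1765).
‖u_2‖ = 5.2075, so e_2 = (-0.5422, 0.3389, -0.7681, 0.0339).
Qᵀb = (-4.8507, 2.4512).
Back-substitute: x_2 = 2.4512/5.2075 = 0.4707.
x_1 = (-4.8507 − 2.4254·0.4707)/4.1231 = -1.4534.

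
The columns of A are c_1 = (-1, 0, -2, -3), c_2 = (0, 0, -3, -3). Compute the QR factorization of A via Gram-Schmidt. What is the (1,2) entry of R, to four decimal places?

r_{12} = 4.0089

q_1 = c_1/‖c_1‖ = (-1, 0, -2, -3)/3.7417 = (-0.2673, 0.0000, -0.5345, -0.8018).
r_{12} = q_1·c_2 = 4.0089.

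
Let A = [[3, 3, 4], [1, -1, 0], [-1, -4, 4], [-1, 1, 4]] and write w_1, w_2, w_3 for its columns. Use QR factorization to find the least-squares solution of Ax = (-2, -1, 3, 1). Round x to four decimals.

e_1 = w_1/‖w_1‖ = (3, 1, -1, -1)/3.4641 = (0.8660, 0.2887, -0.2887, -0.2887).
r_{12} = e_1·w_2 = 3.1754.
u_2 = w_2 − 3.1754·e_1 = (0.2500, -1.9167, -3.0833, 1.9167).
‖u_2‖ = 4.1130, so e_2 = (0.0608, -0.4660, -0.7497, 0.4660).
r_{13} = e_1·w_3 = 1.1547; r_{23} = e_2·w_3 = -0.8915.
u_3 = w_3 − 1.1547·e_1 + 0.8915·e_2 = (3.0542, -0.7488, 3.6650, 4.7488).
‖u_3‖ = 6.7729, so e_3 = (0.4509, -0.1106, 0.5411, 0.7011).
Qᵀb = (-3.1754, -1.4385, 1.5332).
Back-substitute: x_3 = 1.5332/6.7729 = 0.2264.
x_2 = (-1.4385 + 0.8915·0.2264)/4.1130 = -0.3007.
x_1 = (-3.1754 − 3.1754·(-0.3007) − 1.1547·0.2264)/3.4641 = -0.7165.

x = (-0.7165, -0.3007, 0.2264)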